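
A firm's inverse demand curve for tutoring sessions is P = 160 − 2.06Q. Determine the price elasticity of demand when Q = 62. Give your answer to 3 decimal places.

At Q = 62, P = 160 − 2.06(62) = 32.28.
dP/dQ = −2.06, so dQ/dP = 1/(−2.06) = -0.485.
ε = (dQ/dP)(P/Q) = (-0.485)(32.28/62).

-0.253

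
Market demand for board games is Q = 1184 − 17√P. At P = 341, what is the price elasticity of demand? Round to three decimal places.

At P = 341, Q = 870.075.
dQ/dP = −17/(2√P) = -0.460.
ε = (dQ/dP)(P/Q) = (-0.460)(341/870.075).

-0.180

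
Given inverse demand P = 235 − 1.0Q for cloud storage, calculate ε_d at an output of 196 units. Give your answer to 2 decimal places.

At Q = 196, P = 235 − 1.0(196) = 39.00.
dP/dQ = −1.0, so dQ/dP = 1/(−1.0) = -1.000.
ε = (dQ/dP)(P/Q) = (-1.000)(39.00/196).

-0.20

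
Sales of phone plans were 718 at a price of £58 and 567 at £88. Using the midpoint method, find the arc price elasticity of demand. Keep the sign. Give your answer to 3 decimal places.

-0.572

ΔQ = 567 − 718 = -151; ΔP = 88 − 58 = 30.
Midpoints: P̄ = 73.00, Q̄ = 642.5.
ε = (ΔQ/ΔP)(P̄/Q̄) = (-151/30)(73.00/642.5).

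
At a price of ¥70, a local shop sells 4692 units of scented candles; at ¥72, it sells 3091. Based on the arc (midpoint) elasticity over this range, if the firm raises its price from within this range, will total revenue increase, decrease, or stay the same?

Arc ε = (-1601/2)(71.00/3891.5) ≈ -14.605.
|ε| = 14.61 > 1, so demand is elastic. A price rise therefore reduces total revenue.

decrease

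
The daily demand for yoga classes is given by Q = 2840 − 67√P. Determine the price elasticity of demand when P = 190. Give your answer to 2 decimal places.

At P = 190, Q = 1916.469.
dQ/dP = −67/(2√P) = -2.430.
ε = (dQ/dP)(P/Q) = (-2.430)(190/1916.469).

-0.24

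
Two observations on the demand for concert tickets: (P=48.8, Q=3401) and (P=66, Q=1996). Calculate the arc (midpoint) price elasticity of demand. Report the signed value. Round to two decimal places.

ΔQ = 1996 − 3401 = -1405; ΔP = 66 − 48.8 = 17.2.
Midpoints: P̄ = 57.40, Q̄ = 2698.5.
ε = (ΔQ/ΔP)(P̄/Q̄) = (-1405/17.2)(57.40/2698.5).

-1.74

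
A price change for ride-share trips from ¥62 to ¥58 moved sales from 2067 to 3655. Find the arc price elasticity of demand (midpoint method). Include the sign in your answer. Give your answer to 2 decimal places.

-8.33

ΔQ = 3655 − 2067 = 1588; ΔP = 58 − 62 = -4.
Midpoints: P̄ = 60.00, Q̄ = 2861.0.
ε = (ΔQ/ΔP)(P̄/Q̄) = (1588/-4)(60.00/2861.0).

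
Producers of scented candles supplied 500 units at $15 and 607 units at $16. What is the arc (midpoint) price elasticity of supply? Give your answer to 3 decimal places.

2.996

ΔQ = 607 − 500 = 107; ΔP = 16 − 15 = 1.
Midpoints: P̄ = 15.50, Q̄ = 553.5.
ε_s = (ΔQ/ΔP)(P̄/Q̄) = (107/1)(15.50/553.5).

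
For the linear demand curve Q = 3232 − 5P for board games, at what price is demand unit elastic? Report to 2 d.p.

For linear demand Q = a − bP, ε = −bP/(a − bP). |ε| = 1 when bP = a − bP, i.e. P = a/(2b).
P = 3232/(2·5) = 3232/10 = 323.2000.

323.20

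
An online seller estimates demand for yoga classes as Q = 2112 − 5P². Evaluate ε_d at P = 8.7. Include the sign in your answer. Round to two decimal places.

-0.44

At P = 8.7, Q = 1733.550.
dQ/dP = −10P = -87.
ε = (dQ/dP)(P/Q) = (-87)(8.7/1733.550).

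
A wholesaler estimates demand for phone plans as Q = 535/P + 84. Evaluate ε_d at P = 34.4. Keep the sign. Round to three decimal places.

-0.156

At P = 34.4, Q = 99.552.
dQ/dP = −535/P² = -0.452.
ε = (dQ/dP)(P/Q) = (-0.452)(34.4/99.552).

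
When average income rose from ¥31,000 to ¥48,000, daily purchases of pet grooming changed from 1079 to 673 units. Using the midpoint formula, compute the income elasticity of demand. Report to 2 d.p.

-1.08

ΔQ = -406, ΔI = 17000. Midpoints: Ī = 39,500, Q̄ = 876.0.
ε_I = (ΔQ/ΔI)(Ī/Q̄) = (-406/17000)(39500/876.0).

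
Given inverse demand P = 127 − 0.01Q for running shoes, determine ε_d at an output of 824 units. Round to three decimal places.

At Q = 824, P = 127 − 0.01(824) = 118.76.
dP/dQ = −0.01, so dQ/dP = 1/(−0.01) = -100.000.
ε = (dQ/dP)(P/Q) = (-100.000)(118.76/824).

-14.413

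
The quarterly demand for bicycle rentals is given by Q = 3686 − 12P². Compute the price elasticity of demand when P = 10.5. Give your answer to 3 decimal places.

At P = 10.5, Q = 2363.
dQ/dP = −24P = -252.
ε = (dQ/dP)(P/Q) = (-252)(10.5/2363).
|ε| > 1, so demand is elastic at this price.

-1.120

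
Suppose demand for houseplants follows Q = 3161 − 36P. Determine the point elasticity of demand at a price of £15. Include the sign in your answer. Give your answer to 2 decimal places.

At P = 15, Q = 2621.
dQ/dP = −36.
ε = (dQ/dP)(P/Q) = (-36)(15/2621).

-0.21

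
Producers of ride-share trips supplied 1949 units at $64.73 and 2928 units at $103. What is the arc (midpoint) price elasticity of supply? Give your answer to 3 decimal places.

0.880

ΔQ = 2928 − 1949 = 979; ΔP = 103 − 64.73 = 38.27.
Midpoints: P̄ = 83.87, Q̄ = 2438.5.
ε_s = (ΔQ/ΔP)(P̄/Q̄) = (979/38.27)(83.87/2438.5).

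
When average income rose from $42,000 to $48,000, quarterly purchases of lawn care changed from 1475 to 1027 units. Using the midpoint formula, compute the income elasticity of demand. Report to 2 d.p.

-2.69

ΔQ = -448, ΔI = 6000. Midpoints: Ī = 45,000, Q̄ = 1251.0.
ε_I = (ΔQ/ΔI)(Ī/Q̄) = (-448/6000)(45000/1251.0).
ε_I < 0, so the good is inferior.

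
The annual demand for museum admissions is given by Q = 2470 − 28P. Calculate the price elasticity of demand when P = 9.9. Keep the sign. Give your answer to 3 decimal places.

-0.126

At P = 9.9, Q = 2192.800.
dQ/dP = −28.
ε = (dQ/dP)(P/Q) = (-28)(9.9/2192.800).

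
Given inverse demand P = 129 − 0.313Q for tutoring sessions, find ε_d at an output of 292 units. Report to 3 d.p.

-0.411

At Q = 292, P = 129 − 0.313(292) = 37.60.
dP/dQ = −0.313, so dQ/dP = 1/(−0.313) = -3.195.
ε = (dQ/dP)(P/Q) = (-3.195)(37.60/292).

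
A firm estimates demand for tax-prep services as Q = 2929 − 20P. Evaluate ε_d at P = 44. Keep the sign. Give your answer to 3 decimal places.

At P = 44, Q = 2049.
dQ/dP = −20.
ε = (dQ/dP)(P/Q) = (-20)(44/2049).

-0.429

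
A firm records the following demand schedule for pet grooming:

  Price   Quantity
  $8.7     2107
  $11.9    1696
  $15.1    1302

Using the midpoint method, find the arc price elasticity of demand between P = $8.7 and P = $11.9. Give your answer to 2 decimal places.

At P = 8.7, Q = 2107; at P = 11.9, Q = 1696.
ΔQ = -411, ΔP = 3.2. Midpoints: P̄ = 10.30, Q̄ = 1901.5.
ε = (ΔQ/ΔP)(P̄/Q̄) = (-411/3.2)(10.30/1901.5).

-0.70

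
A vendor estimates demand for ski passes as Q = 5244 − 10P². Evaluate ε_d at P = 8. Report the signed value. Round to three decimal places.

-0.278

At P = 8, Q = 4604.
dQ/dP = −20P = -160.
ε = (dQ/dP)(P/Q) = (-160)(8/4604).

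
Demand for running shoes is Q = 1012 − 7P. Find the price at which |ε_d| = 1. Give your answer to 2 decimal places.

72.29

For linear demand Q = a − bP, ε = −bP/(a − bP). |ε| = 1 when bP = a − bP, i.e. P = a/(2b).
P = 1012/(2·7) = 1012/14 = 72.2857.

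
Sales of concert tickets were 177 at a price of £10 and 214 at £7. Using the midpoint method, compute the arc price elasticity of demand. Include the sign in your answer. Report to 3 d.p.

ΔQ = 214 − 177 = 37; ΔP = 7 − 10 = -3.
Midpoints: P̄ = 8.50, Q̄ = 195.5.
ε = (ΔQ/ΔP)(P̄/Q̄) = (37/-3)(8.50/195.5).

-0.536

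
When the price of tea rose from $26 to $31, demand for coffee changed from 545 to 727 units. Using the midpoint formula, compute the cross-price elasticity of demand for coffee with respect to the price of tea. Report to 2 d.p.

1.63

ΔQ_x = 727 − 545 = 182; ΔP_y = 31 − 26 = 5.
Midpoints: P̄_y = 28.50, Q̄_x = 636.0.
ε_xy = (ΔQ_x/ΔP_y)(P̄_y/Q̄_x) = (182/5)(28.50/636.0).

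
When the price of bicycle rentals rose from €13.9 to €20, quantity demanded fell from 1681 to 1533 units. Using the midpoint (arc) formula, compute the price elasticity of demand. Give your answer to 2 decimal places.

-0.26

ΔQ = 1533 − 1681 = -148; ΔP = 20 − 13.9 = 6.1.
Midpoints: P̄ = 16.95, Q̄ = 1607.0.
ε = (ΔQ/ΔP)(P̄/Q̄) = (-148/6.1)(16.95/1607.0).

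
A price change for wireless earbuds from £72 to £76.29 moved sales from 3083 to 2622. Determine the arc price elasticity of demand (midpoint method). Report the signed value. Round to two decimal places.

ΔQ = 2622 − 3083 = -461; ΔP = 76.29 − 72 = 4.29.
Midpoints: P̄ = 74.15, Q̄ = 2852.5.
ε = (ΔQ/ΔP)(P̄/Q̄) = (-461/4.29)(74.15/2852.5).

-2.79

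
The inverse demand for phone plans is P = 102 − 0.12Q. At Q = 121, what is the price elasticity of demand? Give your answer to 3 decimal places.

At Q = 121, P = 102 − 0.12(121) = 87.48.
dP/dQ = −0.12, so dQ/dP = 1/(−0.12) = -8.333.
ε = (dQ/dP)(P/Q) = (-8.333)(87.48/121).

-6.025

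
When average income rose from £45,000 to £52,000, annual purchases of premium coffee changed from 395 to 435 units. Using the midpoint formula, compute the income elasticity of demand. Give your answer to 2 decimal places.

ΔQ = 40, ΔI = 7000. Midpoints: Ī = 48,500, Q̄ = 415.0.
ε_I = (ΔQ/ΔI)(Ī/Q̄) = (40/7000)(48500/415.0).

0.67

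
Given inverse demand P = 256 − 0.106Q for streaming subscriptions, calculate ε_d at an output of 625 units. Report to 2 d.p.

-2.86

At Q = 625, P = 256 − 0.106(625) = 189.75.
dP/dQ = −0.106, so dQ/dP = 1/(−0.106) = -9.434.
ε = (dQ/dP)(P/Q) = (-9.434)(189.75/625).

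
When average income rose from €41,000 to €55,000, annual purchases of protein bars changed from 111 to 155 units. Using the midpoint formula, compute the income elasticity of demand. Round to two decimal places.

ΔQ = 44, ΔI = 14000. Midpoints: Ī = 48,000, Q̄ = 133.0.
ε_I = (ΔQ/ΔI)(Ī/Q̄) = (44/14000)(48000/133.0).
ε_I > 0, so the good is normal.

1.13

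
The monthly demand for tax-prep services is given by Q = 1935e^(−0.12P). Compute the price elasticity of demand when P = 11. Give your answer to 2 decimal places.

At P = 11, Q = 516.907.
dQ/dP = −0.12·1935e^(−0.12P) = −0.12Q = -62.029.
ε = (dQ/dP)(P/Q) = (-62.029)(11/516.907).
|ε| > 1, so demand is elastic at this price.

-1.32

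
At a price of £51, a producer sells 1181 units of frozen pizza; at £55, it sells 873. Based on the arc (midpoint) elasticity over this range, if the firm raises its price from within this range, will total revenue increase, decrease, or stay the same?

decrease

Arc ε = (-308/4)(53.00/1027.0) ≈ -3.974.
|ε| = 3.97 > 1, so demand is elastic. A price rise therefore reduces total revenue.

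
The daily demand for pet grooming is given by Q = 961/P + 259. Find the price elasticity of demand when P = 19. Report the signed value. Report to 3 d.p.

-0.163

At P = 19, Q = 309.579.
dQ/dP = −961/P² = -2.662.
ε = (dQ/dP)(P/Q) = (-2.662)(19/309.579).
|ε| < 1, so demand is inelastic at this price.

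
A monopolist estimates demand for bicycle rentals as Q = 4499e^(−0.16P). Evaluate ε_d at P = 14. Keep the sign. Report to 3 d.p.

At P = 14, Q = 478.957.
dQ/dP = −0.16·4499e^(−0.16P) = −0.16Q = -76.633.
ε = (dQ/dP)(P/Q) = (-76.633)(14/478.957).
|ε| > 1, so demand is elastic at this price.

-2.240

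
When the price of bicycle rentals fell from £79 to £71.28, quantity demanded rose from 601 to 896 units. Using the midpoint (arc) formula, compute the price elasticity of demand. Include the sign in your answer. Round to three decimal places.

-3.836

ΔQ = 896 − 601 = 295; ΔP = 71.28 − 79 = -7.72.
Midpoints: P̄ = 75.14, Q̄ = 748.5.
ε = (ΔQ/ΔP)(P̄/Q̄) = (295/-7.72)(75.14/748.5).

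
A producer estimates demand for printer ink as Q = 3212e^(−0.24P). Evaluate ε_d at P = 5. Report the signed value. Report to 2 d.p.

At P = 5, Q = 967.436.
dQ/dP = −0.24·3212e^(−0.24P) = −0.24Q = -232.185.
ε = (dQ/dP)(P/Q) = (-232.185)(5/967.436).

-1.20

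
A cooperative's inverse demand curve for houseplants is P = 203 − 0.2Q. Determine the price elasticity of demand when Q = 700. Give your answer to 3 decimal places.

-0.450

At Q = 700, P = 203 − 0.2(700) = 63.00.
dP/dQ = −0.2, so dQ/dP = 1/(−0.2) = -5.000.
ε = (dQ/dP)(P/Q) = (-5.000)(63.00/700).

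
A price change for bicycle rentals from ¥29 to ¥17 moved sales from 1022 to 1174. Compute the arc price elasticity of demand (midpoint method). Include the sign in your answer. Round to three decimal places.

-0.265

ΔQ = 1174 − 1022 = 152; ΔP = 17 − 29 = -12.
Midpoints: P̄ = 23.00, Q̄ = 1098.0.
ε = (ΔQ/ΔP)(P̄/Q̄) = (152/-12)(23.00/1098.0).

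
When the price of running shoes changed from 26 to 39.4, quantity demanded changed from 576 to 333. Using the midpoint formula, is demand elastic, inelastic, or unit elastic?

elastic

Arc ε ≈ -1.305.
|ε| = 1.30 > 1.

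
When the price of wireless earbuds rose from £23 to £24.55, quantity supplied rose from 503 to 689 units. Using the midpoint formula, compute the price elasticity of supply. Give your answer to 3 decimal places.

ΔQ = 689 − 503 = 186; ΔP = 24.55 − 23 = 1.55.
Midpoints: P̄ = 23.77, Q̄ = 596.0.
ε_s = (ΔQ/ΔP)(P̄/Q̄) = (186/1.55)(23.77/596.0).

4.787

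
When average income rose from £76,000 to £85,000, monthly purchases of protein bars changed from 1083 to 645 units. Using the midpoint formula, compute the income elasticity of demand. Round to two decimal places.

ΔQ = -438, ΔI = 9000. Midpoints: Ī = 80,500, Q̄ = 864.0.
ε_I = (ΔQ/ΔI)(Ī/Q̄) = (-438/9000)(80500/864.0).
ε_I < 0, so the good is inferior.

-4.53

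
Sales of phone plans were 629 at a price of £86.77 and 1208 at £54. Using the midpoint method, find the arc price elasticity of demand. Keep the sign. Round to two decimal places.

-1.35

ΔQ = 1208 − 629 = 579; ΔP = 54 − 86.77 = -32.77.
Midpoints: P̄ = 70.38, Q̄ = 918.5.
ε = (ΔQ/ΔP)(P̄/Q̄) = (579/-32.77)(70.38/918.5).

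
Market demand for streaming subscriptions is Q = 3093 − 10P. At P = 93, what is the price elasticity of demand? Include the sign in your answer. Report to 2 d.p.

-0.43

At P = 93, Q = 2163.
dQ/dP = −10.
ε = (dQ/dP)(P/Q) = (-10)(93/2163).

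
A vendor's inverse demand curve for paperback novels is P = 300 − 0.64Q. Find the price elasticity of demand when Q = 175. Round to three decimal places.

-1.679

At Q = 175, P = 300 − 0.64(175) = 188.00.
dP/dQ = −0.64, so dQ/dP = 1/(−0.64) = -1.562.
ε = (dQ/dP)(P/Q) = (-1.562)(188.00/175).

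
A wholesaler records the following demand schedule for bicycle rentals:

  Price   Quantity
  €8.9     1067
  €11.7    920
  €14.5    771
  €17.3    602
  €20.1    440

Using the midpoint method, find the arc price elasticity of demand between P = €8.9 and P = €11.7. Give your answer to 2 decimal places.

At P = 8.9, Q = 1067; at P = 11.7, Q = 920.
ΔQ = -147, ΔP = 2.8. Midpoints: P̄ = 10.30, Q̄ = 993.5.
ε = (ΔQ/ΔP)(P̄/Q̄) = (-147/2.8)(10.30/993.5).

-0.54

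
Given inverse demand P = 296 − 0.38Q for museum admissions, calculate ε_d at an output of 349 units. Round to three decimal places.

At Q = 349, P = 296 − 0.38(349) = 163.38.
dP/dQ = −0.38, so dQ/dP = 1/(−0.38) = -2.632.
ε = (dQ/dP)(P/Q) = (-2.632)(163.38/349).

-1.232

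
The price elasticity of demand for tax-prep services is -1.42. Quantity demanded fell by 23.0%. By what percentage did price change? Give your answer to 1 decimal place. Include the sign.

%ΔP ≈ %ΔQ / ε = (-23.0%)/(-1.42) = 16.20%.

16.2%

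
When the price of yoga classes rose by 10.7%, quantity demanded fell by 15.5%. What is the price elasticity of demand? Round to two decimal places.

-1.45

ε = %ΔQ / %ΔP = (-15.5)/(10.7) = -1.449.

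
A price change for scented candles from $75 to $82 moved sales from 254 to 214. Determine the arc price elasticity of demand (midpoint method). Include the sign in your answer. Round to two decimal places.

ΔQ = 214 − 254 = -40; ΔP = 82 − 75 = 7.
Midpoints: P̄ = 78.50, Q̄ = 234.0.
ε = (ΔQ/ΔP)(P̄/Q̄) = (-40/7)(78.50/234.0).

-1.92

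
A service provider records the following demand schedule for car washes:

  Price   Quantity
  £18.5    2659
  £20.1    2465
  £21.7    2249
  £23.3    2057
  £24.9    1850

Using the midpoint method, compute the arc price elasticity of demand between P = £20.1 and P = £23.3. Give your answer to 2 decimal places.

At P = 20.1, Q = 2465; at P = 23.3, Q = 2057.
ΔQ = -408, ΔP = 3.2. Midpoints: P̄ = 21.70, Q̄ = 2261.0.
ε = (ΔQ/ΔP)(P̄/Q̄) = (-408/3.2)(21.70/2261.0).

-1.22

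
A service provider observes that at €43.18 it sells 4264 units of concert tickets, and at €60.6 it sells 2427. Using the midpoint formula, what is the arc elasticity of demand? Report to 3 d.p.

ΔQ = 2427 − 4264 = -1837; ΔP = 60.6 − 43.18 = 17.42.
Midpoints: P̄ = 51.89, Q̄ = 3345.5.
ε = (ΔQ/ΔP)(P̄/Q̄) = (-1837/17.42)(51.89/3345.5).

-1.636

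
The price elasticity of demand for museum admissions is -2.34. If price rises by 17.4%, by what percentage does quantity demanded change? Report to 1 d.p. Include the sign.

%ΔQ ≈ ε × %ΔP = (-2.34)(17.4%) = -40.72%.

-40.7%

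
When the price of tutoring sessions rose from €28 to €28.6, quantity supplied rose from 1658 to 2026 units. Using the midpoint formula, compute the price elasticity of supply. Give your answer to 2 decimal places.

9.42

ΔQ = 2026 − 1658 = 368; ΔP = 28.6 − 28 = 0.6.
Midpoints: P̄ = 28.30, Q̄ = 1842.0.
ε_s = (ΔQ/ΔP)(P̄/Q̄) = (368/0.6)(28.30/1842.0).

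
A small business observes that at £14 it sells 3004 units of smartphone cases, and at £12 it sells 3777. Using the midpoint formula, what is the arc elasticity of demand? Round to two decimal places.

-1.48

ΔQ = 3777 − 3004 = 773; ΔP = 12 − 14 = -2.
Midpoints: P̄ = 13.00, Q̄ = 3390.5.
ε = (ΔQ/ΔP)(P̄/Q̄) = (773/-2)(13.00/3390.5).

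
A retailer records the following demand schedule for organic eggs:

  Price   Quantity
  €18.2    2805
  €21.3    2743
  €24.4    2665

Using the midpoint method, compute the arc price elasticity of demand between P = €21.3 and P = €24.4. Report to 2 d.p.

At P = 21.3, Q = 2743; at P = 24.4, Q = 2665.
ΔQ = -78, ΔP = 3.1. Midpoints: P̄ = 22.85, Q̄ = 2704.0.
ε = (ΔQ/ΔP)(P̄/Q̄) = (-78/3.1)(22.85/2704.0).

-0.21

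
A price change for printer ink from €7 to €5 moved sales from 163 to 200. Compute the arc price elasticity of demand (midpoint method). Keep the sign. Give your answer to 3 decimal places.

ΔQ = 200 − 163 = 37; ΔP = 5 − 7 = -2.
Midpoints: P̄ = 6.00, Q̄ = 181.5.
ε = (ΔQ/ΔP)(P̄/Q̄) = (37/-2)(6.00/181.5).

-0.612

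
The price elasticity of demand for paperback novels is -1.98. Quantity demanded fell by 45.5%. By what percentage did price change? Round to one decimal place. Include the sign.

%ΔP ≈ %ΔQ / ε = (-45.5%)/(-1.98) = 22.98%.

23.0%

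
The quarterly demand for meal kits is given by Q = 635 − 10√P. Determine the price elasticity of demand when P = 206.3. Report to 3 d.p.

-0.146

At P = 206.3, Q = 491.369.
dQ/dP = −10/(2√P) = -0.348.
ε = (dQ/dP)(P/Q) = (-0.348)(206.3/491.369).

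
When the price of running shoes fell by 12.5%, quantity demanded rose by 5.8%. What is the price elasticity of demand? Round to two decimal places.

ε = %ΔQ / %ΔP = (5.8)/(-12.5) = -0.464.

-0.46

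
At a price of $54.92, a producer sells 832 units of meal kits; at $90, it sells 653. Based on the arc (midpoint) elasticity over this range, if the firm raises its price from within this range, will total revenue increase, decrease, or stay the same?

Arc ε = (-179/35.08)(72.46/742.5) ≈ -0.498.
|ε| = 0.50 < 1, so demand is inelastic. A price rise therefore raises total revenue.

increase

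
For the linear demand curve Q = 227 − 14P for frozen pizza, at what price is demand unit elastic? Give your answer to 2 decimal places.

For linear demand Q = a − bP, ε = −bP/(a − bP). |ε| = 1 when bP = a − bP, i.e. P = a/(2b).
P = 227/(2·14) = 227/28 = 8.1071.

8.11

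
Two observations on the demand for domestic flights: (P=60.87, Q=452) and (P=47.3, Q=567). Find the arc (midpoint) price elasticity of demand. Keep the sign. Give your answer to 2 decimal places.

ΔQ = 567 − 452 = 115; ΔP = 47.3 − 60.87 = -13.57.
Midpoints: P̄ = 54.08, Q̄ = 509.5.
ε = (ΔQ/ΔP)(P̄/Q̄) = (115/-13.57)(54.08/509.5).

-0.90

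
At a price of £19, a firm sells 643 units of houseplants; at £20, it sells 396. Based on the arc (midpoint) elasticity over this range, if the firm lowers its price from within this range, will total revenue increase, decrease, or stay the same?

Arc ε = (-247/1)(19.50/519.5) ≈ -9.271.
|ε| = 9.27 > 1, so demand is elastic. A price cut therefore raises total revenue.

increase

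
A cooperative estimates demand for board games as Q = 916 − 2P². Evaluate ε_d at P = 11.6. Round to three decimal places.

-0.832

At P = 11.6, Q = 646.880.
dQ/dP = −4P = -46.400.
ε = (dQ/dP)(P/Q) = (-46.400)(11.6/646.880).
|ε| < 1, so demand is inelastic at this price.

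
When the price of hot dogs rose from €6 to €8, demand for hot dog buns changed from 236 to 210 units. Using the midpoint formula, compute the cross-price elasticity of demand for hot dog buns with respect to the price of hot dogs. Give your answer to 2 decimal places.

-0.41

ΔQ_x = 210 − 236 = -26; ΔP_y = 8 − 6 = 2.
Midpoints: P̄_y = 7.00, Q̄_x = 223.0.
ε_xy = (ΔQ_x/ΔP_y)(P̄_y/Q̄_x) = (-26/2)(7.00/223.0).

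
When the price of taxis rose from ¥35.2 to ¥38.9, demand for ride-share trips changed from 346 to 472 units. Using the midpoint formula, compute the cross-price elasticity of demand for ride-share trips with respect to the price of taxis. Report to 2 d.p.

ΔQ_x = 472 − 346 = 126; ΔP_y = 38.9 − 35.2 = 3.7.
Midpoints: P̄_y = 37.05, Q̄_x = 409.0.
ε_xy = (ΔQ_x/ΔP_y)(P̄_y/Q̄_x) = (126/3.7)(37.05/409.0).
ε_xy > 0, so the goods are substitutes.

3.08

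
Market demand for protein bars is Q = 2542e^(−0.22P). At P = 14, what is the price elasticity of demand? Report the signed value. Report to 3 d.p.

-3.080

At P = 14, Q = 116.828.
dQ/dP = −0.22·2542e^(−0.22P) = −0.22Q = -25.702.
ε = (dQ/dP)(P/Q) = (-25.702)(14/116.828).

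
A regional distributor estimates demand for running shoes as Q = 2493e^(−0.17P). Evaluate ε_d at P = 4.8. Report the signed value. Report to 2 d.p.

At P = 4.8, Q = 1102.397.
dQ/dP = −0.17·2493e^(−0.17P) = −0.17Q = -187.407.
ε = (dQ/dP)(P/Q) = (-187.407)(4.8/1102.397).

-0.82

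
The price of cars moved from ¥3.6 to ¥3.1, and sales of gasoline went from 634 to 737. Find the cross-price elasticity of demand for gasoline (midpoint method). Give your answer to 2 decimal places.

ΔQ_x = 737 − 634 = 103; ΔP_y = 3.1 − 3.6 = -0.5.
Midpoints: P̄_y = 3.35, Q̄_x = 685.5.
ε_xy = (ΔQ_x/ΔP_y)(P̄_y/Q̄_x) = (103/-0.5)(3.35/685.5).
ε_xy < 0, so the goods are complements.

-1.01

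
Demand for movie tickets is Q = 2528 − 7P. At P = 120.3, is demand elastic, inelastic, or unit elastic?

Q = 1685.900, dQ/dP = -7.
ε = (dQ/dP)(P/Q) ≈ -0.499.
|ε| = 0.50 < 1.

inelastic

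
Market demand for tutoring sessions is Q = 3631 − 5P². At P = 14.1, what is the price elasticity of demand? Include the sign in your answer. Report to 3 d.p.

At P = 14.1, Q = 2636.950.
dQ/dP = −10P = -141.
ε = (dQ/dP)(P/Q) = (-141)(14.1/2636.950).

-0.754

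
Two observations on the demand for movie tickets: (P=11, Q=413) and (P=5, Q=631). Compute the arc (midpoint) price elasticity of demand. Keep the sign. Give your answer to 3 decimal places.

ΔQ = 631 − 413 = 218; ΔP = 5 − 11 = -6.
Midpoints: P̄ = 8.00, Q̄ = 522.0.
ε = (ΔQ/ΔP)(P̄/Q̄) = (218/-6)(8.00/522.0).

-0.557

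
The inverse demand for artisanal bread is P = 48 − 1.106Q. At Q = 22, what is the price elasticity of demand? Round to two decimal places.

-0.97

At Q = 22, P = 48 − 1.106(22) = 23.67.
dP/dQ = −1.106, so dQ/dP = 1/(−1.106) = -0.904.
ε = (dQ/dP)(P/Q) = (-0.904)(23.67/22).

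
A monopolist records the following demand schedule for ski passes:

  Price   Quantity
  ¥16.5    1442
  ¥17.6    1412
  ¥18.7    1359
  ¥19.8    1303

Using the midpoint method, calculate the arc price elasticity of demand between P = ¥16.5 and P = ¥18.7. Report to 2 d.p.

At P = 16.5, Q = 1442; at P = 18.7, Q = 1359.
ΔQ = -83, ΔP = 2.2. Midpoints: P̄ = 17.60, Q̄ = 1400.5.
ε = (ΔQ/ΔP)(P̄/Q̄) = (-83/2.2)(17.60/1400.5).

-0.47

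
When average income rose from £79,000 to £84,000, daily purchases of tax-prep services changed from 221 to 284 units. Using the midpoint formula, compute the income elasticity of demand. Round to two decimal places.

ΔQ = 63, ΔI = 5000. Midpoints: Ī = 81,500, Q̄ = 252.5.
ε_I = (ΔQ/ΔI)(Ī/Q̄) = (63/5000)(81500/252.5).
ε_I > 0, so the good is normal.

4.07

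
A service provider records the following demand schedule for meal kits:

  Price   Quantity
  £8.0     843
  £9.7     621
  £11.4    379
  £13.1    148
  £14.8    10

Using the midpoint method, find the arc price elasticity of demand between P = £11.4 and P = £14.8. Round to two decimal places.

At P = 11.4, Q = 379; at P = 14.8, Q = 10.
ΔQ = -369, ΔP = 3.4. Midpoints: P̄ = 13.10, Q̄ = 194.5.
ε = (ΔQ/ΔP)(P̄/Q̄) = (-369/3.4)(13.10/194.5).

-7.31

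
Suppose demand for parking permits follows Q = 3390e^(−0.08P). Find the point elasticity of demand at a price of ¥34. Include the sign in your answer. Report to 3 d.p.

-2.720

At P = 34, Q = 223.315.
dQ/dP = −0.08·3390e^(−0.08P) = −0.08Q = -17.865.
ε = (dQ/dP)(P/Q) = (-17.865)(34/223.315).
|ε| > 1, so demand is elastic at this price.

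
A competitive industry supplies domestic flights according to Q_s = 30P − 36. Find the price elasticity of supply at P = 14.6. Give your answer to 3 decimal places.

At P = 14.6, Q_s = 402.
dQ_s/dP = 30.
ε_s = (dQ_s/dP)(P/Q_s) = (30)(14.6/402).

1.090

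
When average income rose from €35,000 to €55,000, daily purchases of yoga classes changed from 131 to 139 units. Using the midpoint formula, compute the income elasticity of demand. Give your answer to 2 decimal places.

0.13

ΔQ = 8, ΔI = 20000. Midpoints: Ī = 45,000, Q̄ = 135.0.
ε_I = (ΔQ/ΔI)(Ī/Q̄) = (8/20000)(45000/135.0).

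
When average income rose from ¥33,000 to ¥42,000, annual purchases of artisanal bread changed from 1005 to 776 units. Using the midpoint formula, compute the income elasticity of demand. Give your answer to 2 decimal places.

ΔQ = -229, ΔI = 9000. Midpoints: Ī = 37,500, Q̄ = 890.5.
ε_I = (ΔQ/ΔI)(Ī/Q̄) = (-229/9000)(37500/890.5).
ε_I < 0, so the good is inferior.

-1.07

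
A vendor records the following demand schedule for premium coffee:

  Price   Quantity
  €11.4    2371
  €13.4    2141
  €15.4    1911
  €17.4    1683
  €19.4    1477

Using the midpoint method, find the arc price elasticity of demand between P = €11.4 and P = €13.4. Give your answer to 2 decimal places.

-0.63

At P = 11.4, Q = 2371; at P = 13.4, Q = 2141.
ΔQ = -230, ΔP = 2.0. Midpoints: P̄ = 12.40, Q̄ = 2256.0.
ε = (ΔQ/ΔP)(P̄/Q̄) = (-230/2.0)(12.40/2256.0).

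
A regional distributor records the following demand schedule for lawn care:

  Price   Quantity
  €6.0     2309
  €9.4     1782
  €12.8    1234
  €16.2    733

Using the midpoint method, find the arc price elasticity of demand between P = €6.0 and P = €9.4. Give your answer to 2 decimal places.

At P = 6.0, Q = 2309; at P = 9.4, Q = 1782.
ΔQ = -527, ΔP = 3.4. Midpoints: P̄ = 7.70, Q̄ = 2045.5.
ε = (ΔQ/ΔP)(P̄/Q̄) = (-527/3.4)(7.70/2045.5).

-0.58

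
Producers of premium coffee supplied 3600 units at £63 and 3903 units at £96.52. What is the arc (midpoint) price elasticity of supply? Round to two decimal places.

0.19

ΔQ = 3903 − 3600 = 303; ΔP = 96.52 − 63 = 33.52.
Midpoints: P̄ = 79.76, Q̄ = 3751.5.
ε_s = (ΔQ/ΔP)(P̄/Q̄) = (303/33.52)(79.76/3751.5).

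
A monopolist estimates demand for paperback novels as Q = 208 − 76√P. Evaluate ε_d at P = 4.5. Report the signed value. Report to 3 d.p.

At P = 4.5, Q = 46.780.
dQ/dP = −76/(2√P) = -17.913.
ε = (dQ/dP)(P/Q) = (-17.913)(4.5/46.780).

-1.723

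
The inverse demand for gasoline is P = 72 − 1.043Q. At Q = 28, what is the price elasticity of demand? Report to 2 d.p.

-1.47

At Q = 28, P = 72 − 1.043(28) = 42.80.
dP/dQ = −1.043, so dQ/dP = 1/(−1.043) = -0.959.
ε = (dQ/dP)(P/Q) = (-0.959)(42.80/28).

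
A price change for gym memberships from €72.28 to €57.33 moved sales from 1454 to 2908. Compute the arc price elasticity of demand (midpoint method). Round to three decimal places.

-2.890

ΔQ = 2908 − 1454 = 1454; ΔP = 57.33 − 72.28 = -14.95.
Midpoints: P̄ = 64.81, Q̄ = 2181.0.
ε = (ΔQ/ΔP)(P̄/Q̄) = (1454/-14.95)(64.81/2181.0).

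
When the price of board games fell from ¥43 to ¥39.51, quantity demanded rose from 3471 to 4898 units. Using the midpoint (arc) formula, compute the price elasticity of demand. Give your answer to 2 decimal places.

-4.03

ΔQ = 4898 − 3471 = 1427; ΔP = 39.51 − 43 = -3.49.
Midpoints: P̄ = 41.25, Q̄ = 4184.5.
ε = (ΔQ/ΔP)(P̄/Q̄) = (1427/-3.49)(41.25/4184.5).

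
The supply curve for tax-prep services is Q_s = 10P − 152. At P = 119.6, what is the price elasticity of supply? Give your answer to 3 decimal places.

At P = 119.6, Q_s = 1044.
dQ_s/dP = 10.
ε_s = (dQ_s/dP)(P/Q_s) = (10)(119.6/1044).

1.146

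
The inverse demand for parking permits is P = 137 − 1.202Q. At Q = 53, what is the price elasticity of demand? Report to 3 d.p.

-1.151

At Q = 53, P = 137 − 1.202(53) = 73.29.
dP/dQ = −1.202, so dQ/dP = 1/(−1.202) = -0.832.
ε = (dQ/dP)(P/Q) = (-0.832)(73.29/53).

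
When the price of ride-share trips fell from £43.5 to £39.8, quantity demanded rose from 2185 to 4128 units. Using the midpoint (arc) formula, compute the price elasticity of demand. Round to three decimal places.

ΔQ = 4128 − 2185 = 1943; ΔP = 39.8 − 43.5 = -3.7.
Midpoints: P̄ = 41.65, Q̄ = 3156.5.
ε = (ΔQ/ΔP)(P̄/Q̄) = (1943/-3.7)(41.65/3156.5).

-6.929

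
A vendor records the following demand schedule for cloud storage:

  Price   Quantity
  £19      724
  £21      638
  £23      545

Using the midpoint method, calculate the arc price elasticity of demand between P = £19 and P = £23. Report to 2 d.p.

At P = 19, Q = 724; at P = 23, Q = 545.
ΔQ = -179, ΔP = 4. Midpoints: P̄ = 21.00, Q̄ = 634.5.
ε = (ΔQ/ΔP)(P̄/Q̄) = (-179/4)(21.00/634.5).

-1.48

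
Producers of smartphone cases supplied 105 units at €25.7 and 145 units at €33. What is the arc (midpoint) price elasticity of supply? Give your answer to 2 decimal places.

ΔQ = 145 − 105 = 40; ΔP = 33 − 25.7 = 7.3.
Midpoints: P̄ = 29.35, Q̄ = 125.0.
ε_s = (ΔQ/ΔP)(P̄/Q̄) = (40/7.3)(29.35/125.0).

1.29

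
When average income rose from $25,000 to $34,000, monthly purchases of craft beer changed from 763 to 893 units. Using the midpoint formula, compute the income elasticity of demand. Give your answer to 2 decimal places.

ΔQ = 130, ΔI = 9000. Midpoints: Ī = 29,500, Q̄ = 828.0.
ε_I = (ΔQ/ΔI)(Ī/Q̄) = (130/9000)(29500/828.0).

0.51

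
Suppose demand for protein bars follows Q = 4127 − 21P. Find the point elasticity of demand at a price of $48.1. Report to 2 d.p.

-0.32

At P = 48.1, Q = 3116.900.
dQ/dP = −21.
ε = (dQ/dP)(P/Q) = (-21)(48.1/3116.900).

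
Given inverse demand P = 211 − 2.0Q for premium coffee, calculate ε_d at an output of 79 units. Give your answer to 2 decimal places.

At Q = 79, P = 211 − 2.0(79) = 53.00.
dP/dQ = −2.0, so dQ/dP = 1/(−2.0) = -0.500.
ε = (dQ/dP)(P/Q) = (-0.500)(53.00/79).

-0.34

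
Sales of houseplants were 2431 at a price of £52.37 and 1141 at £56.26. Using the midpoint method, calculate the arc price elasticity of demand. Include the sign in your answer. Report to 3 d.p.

-10.085

ΔQ = 1141 − 2431 = -1290; ΔP = 56.26 − 52.37 = 3.89.
Midpoints: P̄ = 54.31, Q̄ = 1786.0.
ε = (ΔQ/ΔP)(P̄/Q̄) = (-1290/3.89)(54.31/1786.0).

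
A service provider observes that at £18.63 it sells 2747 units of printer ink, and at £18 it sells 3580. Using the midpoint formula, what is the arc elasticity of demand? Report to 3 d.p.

ΔQ = 3580 − 2747 = 833; ΔP = 18 − 18.63 = -0.63.
Midpoints: P̄ = 18.31, Q̄ = 3163.5.
ε = (ΔQ/ΔP)(P̄/Q̄) = (833/-0.63)(18.31/3163.5).

-7.655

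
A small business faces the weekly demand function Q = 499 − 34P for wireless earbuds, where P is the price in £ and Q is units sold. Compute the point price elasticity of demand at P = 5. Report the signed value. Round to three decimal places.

-0.517

At P = 5, Q = 329.
dQ/dP = −34.
ε = (dQ/dP)(P/Q) = (-34)(5/329).
|ε| < 1, so demand is inelastic at this price.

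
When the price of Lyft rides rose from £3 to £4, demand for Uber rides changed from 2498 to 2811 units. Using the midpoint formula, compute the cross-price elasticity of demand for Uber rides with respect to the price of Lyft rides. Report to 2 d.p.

ΔQ_x = 2811 − 2498 = 313; ΔP_y = 4 − 3 = 1.
Midpoints: P̄_y = 3.50, Q̄_x = 2654.5.
ε_xy = (ΔQ_x/ΔP_y)(P̄_y/Q̄_x) = (313/1)(3.50/2654.5).

0.41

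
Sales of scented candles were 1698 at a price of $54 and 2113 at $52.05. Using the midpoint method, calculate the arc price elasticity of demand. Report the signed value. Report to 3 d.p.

ΔQ = 2113 − 1698 = 415; ΔP = 52.05 − 54 = -1.95.
Midpoints: P̄ = 53.02, Q̄ = 1905.5.
ε = (ΔQ/ΔP)(P̄/Q̄) = (415/-1.95)(53.02/1905.5).

-5.922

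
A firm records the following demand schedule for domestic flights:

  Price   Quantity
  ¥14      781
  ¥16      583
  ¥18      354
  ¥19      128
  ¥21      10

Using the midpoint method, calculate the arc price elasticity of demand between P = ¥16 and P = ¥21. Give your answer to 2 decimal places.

-7.15

At P = 16, Q = 583; at P = 21, Q = 10.
ΔQ = -573, ΔP = 5. Midpoints: P̄ = 18.50, Q̄ = 296.5.
ε = (ΔQ/ΔP)(P̄/Q̄) = (-573/5)(18.50/296.5).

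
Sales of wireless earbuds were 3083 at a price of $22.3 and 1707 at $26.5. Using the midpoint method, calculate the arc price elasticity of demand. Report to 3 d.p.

ΔQ = 1707 − 3083 = -1376; ΔP = 26.5 − 22.3 = 4.2.
Midpoints: P̄ = 24.40, Q̄ = 2395.0.
ε = (ΔQ/ΔP)(P̄/Q̄) = (-1376/4.2)(24.40/2395.0).

-3.338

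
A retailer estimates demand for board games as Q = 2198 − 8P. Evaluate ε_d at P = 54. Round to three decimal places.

At P = 54, Q = 1766.
dQ/dP = −8.
ε = (dQ/dP)(P/Q) = (-8)(54/1766).
|ε| < 1, so demand is inelastic at this price.

-0.245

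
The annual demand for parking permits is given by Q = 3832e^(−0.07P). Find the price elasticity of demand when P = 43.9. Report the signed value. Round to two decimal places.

-3.07

At P = 43.9, Q = 177.353.
dQ/dP = −0.07·3832e^(−0.07P) = −0.07Q = -12.415.
ε = (dQ/dP)(P/Q) = (-12.415)(43.9/177.353).
|ε| > 1, so demand is elastic at this price.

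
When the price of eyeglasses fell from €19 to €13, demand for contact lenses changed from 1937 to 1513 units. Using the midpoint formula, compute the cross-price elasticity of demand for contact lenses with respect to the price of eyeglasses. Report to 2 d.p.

ΔQ_x = 1513 − 1937 = -424; ΔP_y = 13 − 19 = -6.
Midpoints: P̄_y = 16.00, Q̄_x = 1725.0.
ε_xy = (ΔQ_x/ΔP_y)(P̄_y/Q̄_x) = (-424/-6)(16.00/1725.0).
ε_xy > 0, so the goods are substitutes.

0.66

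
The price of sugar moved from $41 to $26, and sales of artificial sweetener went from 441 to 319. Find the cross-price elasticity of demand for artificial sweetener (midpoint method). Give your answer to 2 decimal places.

0.72

ΔQ_x = 319 − 441 = -122; ΔP_y = 26 − 41 = -15.
Midpoints: P̄_y = 33.50, Q̄_x = 380.0.
ε_xy = (ΔQ_x/ΔP_y)(P̄_y/Q̄_x) = (-122/-15)(33.50/380.0).
ε_xy > 0, so the goods are substitutes.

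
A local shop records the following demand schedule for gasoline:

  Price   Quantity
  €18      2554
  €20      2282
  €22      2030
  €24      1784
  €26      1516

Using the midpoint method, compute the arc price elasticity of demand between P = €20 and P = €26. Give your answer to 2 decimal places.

-1.55

At P = 20, Q = 2282; at P = 26, Q = 1516.
ΔQ = -766, ΔP = 6. Midpoints: P̄ = 23.00, Q̄ = 1899.0.
ε = (ΔQ/ΔP)(P̄/Q̄) = (-766/6)(23.00/1899.0).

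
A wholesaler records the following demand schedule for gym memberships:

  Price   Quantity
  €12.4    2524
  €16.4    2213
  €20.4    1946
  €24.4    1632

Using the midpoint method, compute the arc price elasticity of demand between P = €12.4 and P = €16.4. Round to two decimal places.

At P = 12.4, Q = 2524; at P = 16.4, Q = 2213.
ΔQ = -311, ΔP = 4.0. Midpoints: P̄ = 14.40, Q̄ = 2368.5.
ε = (ΔQ/ΔP)(P̄/Q̄) = (-311/4.0)(14.40/2368.5).

-0.47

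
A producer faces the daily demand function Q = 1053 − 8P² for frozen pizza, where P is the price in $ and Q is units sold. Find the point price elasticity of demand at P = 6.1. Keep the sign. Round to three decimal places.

-0.788

At P = 6.1, Q = 755.320.
dQ/dP = −16P = -97.600.
ε = (dQ/dP)(P/Q) = (-97.600)(6.1/755.320).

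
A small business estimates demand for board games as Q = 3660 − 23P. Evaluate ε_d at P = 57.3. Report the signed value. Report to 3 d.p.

-0.563

At P = 57.3, Q = 2342.100.
dQ/dP = −23.
ε = (dQ/dP)(P/Q) = (-23)(57.3/2342.100).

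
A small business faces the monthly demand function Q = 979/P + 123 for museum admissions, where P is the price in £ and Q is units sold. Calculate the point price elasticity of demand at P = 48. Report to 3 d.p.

At P = 48, Q = 143.396.
dQ/dP = −979/P² = -0.425.
ε = (dQ/dP)(P/Q) = (-0.425)(48/143.396).

-0.142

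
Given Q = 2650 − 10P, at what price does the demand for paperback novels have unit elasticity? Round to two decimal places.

132.50

For linear demand Q = a − bP, ε = −bP/(a − bP). |ε| = 1 when bP = a − bP, i.e. P = a/(2b).
P = 2650/(2·10) = 2650/20 = 132.5000.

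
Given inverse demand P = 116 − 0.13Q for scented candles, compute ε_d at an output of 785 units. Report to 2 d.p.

-0.14

At Q = 785, P = 116 − 0.13(785) = 13.95.
dP/dQ = −0.13, so dQ/dP = 1/(−0.13) = -7.692.
ε = (dQ/dP)(P/Q) = (-7.692)(13.95/785).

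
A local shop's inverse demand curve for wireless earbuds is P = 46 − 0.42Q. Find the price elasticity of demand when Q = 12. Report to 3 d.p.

-8.127

At Q = 12, P = 46 − 0.42(12) = 40.96.
dP/dQ = −0.42, so dQ/dP = 1/(−0.42) = -2.381.
ε = (dQ/dP)(P/Q) = (-2.381)(40.96/12).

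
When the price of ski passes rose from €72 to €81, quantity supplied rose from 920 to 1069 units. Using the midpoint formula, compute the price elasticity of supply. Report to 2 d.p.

1.27

ΔQ = 1069 − 920 = 149; ΔP = 81 − 72 = 9.
Midpoints: P̄ = 76.50, Q̄ = 994.5.
ε_s = (ΔQ/ΔP)(P̄/Q̄) = (149/9)(76.50/994.5).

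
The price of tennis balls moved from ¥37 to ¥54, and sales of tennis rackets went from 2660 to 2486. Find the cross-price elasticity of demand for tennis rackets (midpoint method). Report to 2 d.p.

-0.18

ΔQ_x = 2486 − 2660 = -174; ΔP_y = 54 − 37 = 17.
Midpoints: P̄_y = 45.50, Q̄_x = 2573.0.
ε_xy = (ΔQ_x/ΔP_y)(P̄_y/Q̄_x) = (-174/17)(45.50/2573.0).
ε_xy < 0, so the goods are complements.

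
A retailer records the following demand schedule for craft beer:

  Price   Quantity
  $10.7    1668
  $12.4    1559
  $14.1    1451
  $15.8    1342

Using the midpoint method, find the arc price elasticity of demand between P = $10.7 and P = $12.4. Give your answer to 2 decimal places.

-0.46

At P = 10.7, Q = 1668; at P = 12.4, Q = 1559.
ΔQ = -109, ΔP = 1.7. Midpoints: P̄ = 11.55, Q̄ = 1613.5.
ε = (ΔQ/ΔP)(P̄/Q̄) = (-109/1.7)(11.55/1613.5).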